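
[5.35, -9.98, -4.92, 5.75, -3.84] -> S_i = Random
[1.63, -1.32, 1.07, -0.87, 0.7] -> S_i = 1.63*(-0.81)^i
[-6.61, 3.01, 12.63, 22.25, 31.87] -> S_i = -6.61 + 9.62*i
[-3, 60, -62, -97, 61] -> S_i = Random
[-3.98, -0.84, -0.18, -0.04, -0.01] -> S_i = -3.98*0.21^i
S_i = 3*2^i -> [3, 6, 12, 24, 48]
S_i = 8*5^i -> [8, 40, 200, 1000, 5000]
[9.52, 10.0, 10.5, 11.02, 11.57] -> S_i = 9.52*1.05^i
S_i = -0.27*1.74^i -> [-0.27, -0.47, -0.82, -1.42, -2.47]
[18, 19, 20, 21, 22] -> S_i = 18 + 1*i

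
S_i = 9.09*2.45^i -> [9.09, 22.27, 54.56, 133.68, 327.51]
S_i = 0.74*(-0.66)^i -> [0.74, -0.49, 0.32, -0.21, 0.14]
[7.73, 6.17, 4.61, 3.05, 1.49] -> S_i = 7.73 + -1.56*i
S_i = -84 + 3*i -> [-84, -81, -78, -75, -72]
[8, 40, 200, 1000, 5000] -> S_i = 8*5^i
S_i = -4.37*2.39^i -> [-4.37, -10.44, -24.96, -59.66, -142.58]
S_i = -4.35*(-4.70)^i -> [-4.35, 20.44, -96.09, 451.63, -2122.66]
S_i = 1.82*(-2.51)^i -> [1.82, -4.57, 11.47, -28.78, 72.24]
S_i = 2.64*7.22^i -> [2.64, 19.06, 137.62, 993.61, 7173.86]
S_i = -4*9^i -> [-4, -36, -324, -2916, -26244]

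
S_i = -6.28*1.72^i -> [-6.28, -10.8, -18.58, -31.96, -54.96]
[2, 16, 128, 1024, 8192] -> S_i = 2*8^i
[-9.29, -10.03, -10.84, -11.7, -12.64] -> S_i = -9.29*1.08^i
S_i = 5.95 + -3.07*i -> [5.95, 2.88, -0.19, -3.26, -6.33]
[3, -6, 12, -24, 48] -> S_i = 3*-2^i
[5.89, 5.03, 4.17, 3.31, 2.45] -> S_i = 5.89 + -0.86*i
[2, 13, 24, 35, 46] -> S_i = 2 + 11*i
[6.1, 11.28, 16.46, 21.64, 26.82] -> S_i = 6.10 + 5.18*i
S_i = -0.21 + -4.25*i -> [-0.21, -4.46, -8.71, -12.96, -17.21]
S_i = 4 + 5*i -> [4, 9, 14, 19, 24]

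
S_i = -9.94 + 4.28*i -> [-9.94, -5.66, -1.38, 2.9, 7.18]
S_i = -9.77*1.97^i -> [-9.77, -19.25, -37.92, -74.7, -147.15]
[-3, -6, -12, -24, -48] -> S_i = -3*2^i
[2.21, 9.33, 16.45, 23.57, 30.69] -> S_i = 2.21 + 7.12*i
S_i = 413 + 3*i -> [413, 416, 419, 422, 425]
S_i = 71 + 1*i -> [71, 72, 73, 74, 75]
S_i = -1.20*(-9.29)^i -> [-1.2, 11.15, -103.56, 962.12, -8938.08]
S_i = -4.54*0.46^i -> [-4.54, -2.09, -0.96, -0.44, -0.2]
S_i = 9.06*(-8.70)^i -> [9.06, -78.82, 685.75, -5966.04, 51904.52]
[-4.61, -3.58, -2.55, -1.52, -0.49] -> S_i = -4.61 + 1.03*i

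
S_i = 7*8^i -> [7, 56, 448, 3584, 28672]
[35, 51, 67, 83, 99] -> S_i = 35 + 16*i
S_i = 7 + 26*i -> [7, 33, 59, 85, 111]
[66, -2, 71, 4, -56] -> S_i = Random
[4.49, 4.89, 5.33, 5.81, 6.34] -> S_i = 4.49*1.09^i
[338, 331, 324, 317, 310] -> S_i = 338 + -7*i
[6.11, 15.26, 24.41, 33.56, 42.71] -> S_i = 6.11 + 9.15*i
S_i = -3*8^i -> [-3, -24, -192, -1536, -12288]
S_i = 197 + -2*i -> [197, 195, 193, 191, 189]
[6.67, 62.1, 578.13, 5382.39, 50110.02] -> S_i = 6.67*9.31^i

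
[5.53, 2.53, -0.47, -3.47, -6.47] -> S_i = 5.53 + -3.00*i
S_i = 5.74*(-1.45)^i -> [5.74, -8.32, 12.07, -17.5, 25.37]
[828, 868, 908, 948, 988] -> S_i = 828 + 40*i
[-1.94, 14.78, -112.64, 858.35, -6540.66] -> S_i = -1.94*(-7.62)^i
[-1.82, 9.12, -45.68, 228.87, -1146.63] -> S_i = -1.82*(-5.01)^i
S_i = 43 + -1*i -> [43, 42, 41, 40, 39]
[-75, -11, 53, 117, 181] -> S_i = -75 + 64*i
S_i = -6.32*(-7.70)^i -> [-6.32, 48.66, -374.71, 2885.29, -22216.72]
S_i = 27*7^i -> [27, 189, 1323, 9261, 64827]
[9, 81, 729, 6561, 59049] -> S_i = 9*9^i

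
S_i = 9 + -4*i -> [9, 5, 1, -3, -7]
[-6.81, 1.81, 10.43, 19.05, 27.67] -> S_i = -6.81 + 8.62*i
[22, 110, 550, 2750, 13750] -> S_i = 22*5^i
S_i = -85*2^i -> [-85, -170, -340, -680, -1360]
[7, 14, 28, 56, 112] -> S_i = 7*2^i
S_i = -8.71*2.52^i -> [-8.71, -21.95, -55.31, -139.39, -351.25]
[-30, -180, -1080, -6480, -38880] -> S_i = -30*6^i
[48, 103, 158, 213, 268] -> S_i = 48 + 55*i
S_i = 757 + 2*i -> [757, 759, 761, 763, 765]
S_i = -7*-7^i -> [-7, 49, -343, 2401, -16807]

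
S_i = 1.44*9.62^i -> [1.44, 13.85, 133.26, 1282.0, 12332.83]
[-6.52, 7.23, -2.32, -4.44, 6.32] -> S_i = Random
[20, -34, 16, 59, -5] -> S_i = Random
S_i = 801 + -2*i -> [801, 799, 797, 795, 793]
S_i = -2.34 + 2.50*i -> [-2.34, 0.16, 2.66, 5.16, 7.66]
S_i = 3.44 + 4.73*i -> [3.44, 8.17, 12.9, 17.63, 22.36]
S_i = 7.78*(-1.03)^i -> [7.78, -8.01, 8.25, -8.5, 8.76]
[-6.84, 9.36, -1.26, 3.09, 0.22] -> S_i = Random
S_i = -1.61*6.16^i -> [-1.61, -9.92, -61.09, -376.33, -2318.19]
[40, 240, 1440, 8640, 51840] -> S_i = 40*6^i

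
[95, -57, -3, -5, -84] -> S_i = Random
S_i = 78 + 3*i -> [78, 81, 84, 87, 90]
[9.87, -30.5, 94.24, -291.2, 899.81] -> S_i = 9.87*(-3.09)^i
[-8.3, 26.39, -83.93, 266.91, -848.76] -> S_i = -8.30*(-3.18)^i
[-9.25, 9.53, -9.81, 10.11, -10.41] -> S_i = -9.25*(-1.03)^i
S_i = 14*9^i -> [14, 126, 1134, 10206, 91854]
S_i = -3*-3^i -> [-3, 9, -27, 81, -243]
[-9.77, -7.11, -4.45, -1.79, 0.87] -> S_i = -9.77 + 2.66*i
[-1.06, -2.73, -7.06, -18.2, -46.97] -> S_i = -1.06*2.58^i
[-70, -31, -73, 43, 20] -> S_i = Random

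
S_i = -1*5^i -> [-1, -5, -25, -125, -625]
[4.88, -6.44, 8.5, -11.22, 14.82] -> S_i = 4.88*(-1.32)^i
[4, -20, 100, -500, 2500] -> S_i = 4*-5^i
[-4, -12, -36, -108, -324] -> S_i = -4*3^i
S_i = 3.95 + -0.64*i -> [3.95, 3.31, 2.67, 2.03, 1.39]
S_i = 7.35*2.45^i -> [7.35, 18.01, 44.12, 108.09, 264.82]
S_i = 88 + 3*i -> [88, 91, 94, 97, 100]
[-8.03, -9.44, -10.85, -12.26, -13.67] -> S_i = -8.03 + -1.41*i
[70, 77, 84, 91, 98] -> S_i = 70 + 7*i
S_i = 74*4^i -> [74, 296, 1184, 4736, 18944]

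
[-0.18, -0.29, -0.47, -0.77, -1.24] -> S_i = -0.18*1.62^i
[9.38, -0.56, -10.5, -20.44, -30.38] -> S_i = 9.38 + -9.94*i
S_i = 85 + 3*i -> [85, 88, 91, 94, 97]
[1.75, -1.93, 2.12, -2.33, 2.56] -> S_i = 1.75*(-1.10)^i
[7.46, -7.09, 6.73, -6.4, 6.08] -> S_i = 7.46*(-0.95)^i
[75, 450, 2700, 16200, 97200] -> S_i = 75*6^i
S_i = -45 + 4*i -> [-45, -41, -37, -33, -29]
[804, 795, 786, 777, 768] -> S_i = 804 + -9*i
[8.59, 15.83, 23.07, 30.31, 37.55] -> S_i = 8.59 + 7.24*i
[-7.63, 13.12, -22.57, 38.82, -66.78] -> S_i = -7.63*(-1.72)^i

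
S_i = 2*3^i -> [2, 6, 18, 54, 162]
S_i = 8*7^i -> [8, 56, 392, 2744, 19208]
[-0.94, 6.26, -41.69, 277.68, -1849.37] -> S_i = -0.94*(-6.66)^i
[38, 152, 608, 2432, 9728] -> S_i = 38*4^i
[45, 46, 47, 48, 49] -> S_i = 45 + 1*i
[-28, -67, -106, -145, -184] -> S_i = -28 + -39*i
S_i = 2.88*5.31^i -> [2.88, 15.29, 81.2, 431.2, 2289.66]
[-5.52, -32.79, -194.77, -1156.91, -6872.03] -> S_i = -5.52*5.94^i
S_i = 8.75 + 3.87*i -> [8.75, 12.62, 16.49, 20.36, 24.23]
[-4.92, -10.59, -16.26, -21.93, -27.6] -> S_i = -4.92 + -5.67*i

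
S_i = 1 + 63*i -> [1, 64, 127, 190, 253]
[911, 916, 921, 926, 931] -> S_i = 911 + 5*i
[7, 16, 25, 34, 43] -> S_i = 7 + 9*i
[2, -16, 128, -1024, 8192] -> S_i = 2*-8^i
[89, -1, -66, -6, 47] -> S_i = Random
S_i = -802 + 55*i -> [-802, -747, -692, -637, -582]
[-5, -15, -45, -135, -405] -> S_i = -5*3^i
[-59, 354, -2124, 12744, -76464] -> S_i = -59*-6^i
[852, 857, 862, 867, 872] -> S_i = 852 + 5*i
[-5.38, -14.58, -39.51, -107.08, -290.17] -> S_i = -5.38*2.71^i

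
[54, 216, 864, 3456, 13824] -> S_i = 54*4^i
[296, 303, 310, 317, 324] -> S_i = 296 + 7*i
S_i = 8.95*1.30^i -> [8.95, 11.64, 15.13, 19.66, 25.56]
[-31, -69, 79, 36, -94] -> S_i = Random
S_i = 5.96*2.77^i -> [5.96, 16.51, 45.73, 126.67, 350.89]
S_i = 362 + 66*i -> [362, 428, 494, 560, 626]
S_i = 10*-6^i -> [10, -60, 360, -2160, 12960]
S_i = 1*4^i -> [1, 4, 16, 64, 256]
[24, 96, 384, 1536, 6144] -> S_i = 24*4^i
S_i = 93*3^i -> [93, 279, 837, 2511, 7533]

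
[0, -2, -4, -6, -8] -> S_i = 0 + -2*i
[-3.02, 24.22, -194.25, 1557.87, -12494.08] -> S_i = -3.02*(-8.02)^i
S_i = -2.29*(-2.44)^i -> [-2.29, 5.59, -13.63, 33.27, -81.17]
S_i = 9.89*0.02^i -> [9.89, 0.2, 0.0, 0.0, 0.0]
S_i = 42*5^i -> [42, 210, 1050, 5250, 26250]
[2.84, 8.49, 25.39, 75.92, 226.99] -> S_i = 2.84*2.99^i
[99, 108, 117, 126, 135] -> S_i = 99 + 9*i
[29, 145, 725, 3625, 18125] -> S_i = 29*5^i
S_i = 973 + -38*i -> [973, 935, 897, 859, 821]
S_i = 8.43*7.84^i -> [8.43, 66.09, 518.16, 4062.34, 31848.71]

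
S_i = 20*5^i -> [20, 100, 500, 2500, 12500]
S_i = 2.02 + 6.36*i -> [2.02, 8.38, 14.74, 21.1, 27.46]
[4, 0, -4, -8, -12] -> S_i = 4 + -4*i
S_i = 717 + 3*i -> [717, 720, 723, 726, 729]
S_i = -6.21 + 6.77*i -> [-6.21, 0.56, 7.33, 14.1, 20.87]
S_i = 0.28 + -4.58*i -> [0.28, -4.3, -8.88, -13.46, -18.04]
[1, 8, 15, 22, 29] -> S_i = 1 + 7*i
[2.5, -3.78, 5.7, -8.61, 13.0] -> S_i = 2.50*(-1.51)^i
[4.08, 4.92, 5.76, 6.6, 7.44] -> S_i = 4.08 + 0.84*i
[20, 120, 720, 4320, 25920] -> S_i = 20*6^i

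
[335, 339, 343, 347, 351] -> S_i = 335 + 4*i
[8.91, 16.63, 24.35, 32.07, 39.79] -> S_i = 8.91 + 7.72*i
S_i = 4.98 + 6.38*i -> [4.98, 11.36, 17.74, 24.12, 30.5]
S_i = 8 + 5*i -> [8, 13, 18, 23, 28]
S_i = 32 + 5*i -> [32, 37, 42, 47, 52]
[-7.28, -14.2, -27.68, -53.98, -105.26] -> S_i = -7.28*1.95^i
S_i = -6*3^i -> [-6, -18, -54, -162, -486]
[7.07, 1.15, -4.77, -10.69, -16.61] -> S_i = 7.07 + -5.92*i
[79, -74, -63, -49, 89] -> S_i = Random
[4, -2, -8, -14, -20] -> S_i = 4 + -6*i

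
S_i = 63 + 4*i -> [63, 67, 71, 75, 79]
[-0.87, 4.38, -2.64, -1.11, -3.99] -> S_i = Random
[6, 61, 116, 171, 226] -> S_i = 6 + 55*i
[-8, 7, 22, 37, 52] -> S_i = -8 + 15*i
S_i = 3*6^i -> [3, 18, 108, 648, 3888]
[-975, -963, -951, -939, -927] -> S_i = -975 + 12*i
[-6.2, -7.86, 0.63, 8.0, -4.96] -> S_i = Random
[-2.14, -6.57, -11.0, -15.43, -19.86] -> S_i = -2.14 + -4.43*i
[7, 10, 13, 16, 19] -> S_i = 7 + 3*i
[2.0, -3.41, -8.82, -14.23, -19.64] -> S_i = 2.00 + -5.41*i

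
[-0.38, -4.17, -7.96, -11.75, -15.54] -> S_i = -0.38 + -3.79*i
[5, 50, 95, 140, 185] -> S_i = 5 + 45*i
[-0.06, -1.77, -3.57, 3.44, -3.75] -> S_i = Random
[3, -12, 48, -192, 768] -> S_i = 3*-4^i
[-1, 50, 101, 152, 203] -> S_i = -1 + 51*i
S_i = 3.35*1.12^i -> [3.35, 3.75, 4.2, 4.71, 5.27]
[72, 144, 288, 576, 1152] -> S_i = 72*2^i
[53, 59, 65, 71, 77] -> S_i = 53 + 6*i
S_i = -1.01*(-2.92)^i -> [-1.01, 2.95, -8.61, 25.15, -73.43]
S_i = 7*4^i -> [7, 28, 112, 448, 1792]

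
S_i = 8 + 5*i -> [8, 13, 18, 23, 28]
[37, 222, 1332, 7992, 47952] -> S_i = 37*6^i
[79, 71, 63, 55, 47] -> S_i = 79 + -8*i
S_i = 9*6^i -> [9, 54, 324, 1944, 11664]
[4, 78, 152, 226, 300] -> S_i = 4 + 74*i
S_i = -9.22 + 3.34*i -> [-9.22, -5.88, -2.54, 0.8, 4.14]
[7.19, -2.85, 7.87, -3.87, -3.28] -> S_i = Random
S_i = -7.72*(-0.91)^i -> [-7.72, 7.03, -6.39, 5.82, -5.29]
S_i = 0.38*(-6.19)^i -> [0.38, -2.35, 14.56, -90.13, 557.89]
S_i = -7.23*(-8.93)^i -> [-7.23, 64.56, -576.56, 5148.64, -45977.37]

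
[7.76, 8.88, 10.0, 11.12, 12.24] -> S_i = 7.76 + 1.12*i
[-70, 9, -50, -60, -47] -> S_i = Random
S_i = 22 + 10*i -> [22, 32, 42, 52, 62]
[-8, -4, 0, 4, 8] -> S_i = -8 + 4*i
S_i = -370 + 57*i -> [-370, -313, -256, -199, -142]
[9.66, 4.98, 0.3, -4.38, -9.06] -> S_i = 9.66 + -4.68*i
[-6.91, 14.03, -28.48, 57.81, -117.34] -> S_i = -6.91*(-2.03)^i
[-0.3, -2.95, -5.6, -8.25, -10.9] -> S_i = -0.30 + -2.65*i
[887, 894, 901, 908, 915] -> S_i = 887 + 7*i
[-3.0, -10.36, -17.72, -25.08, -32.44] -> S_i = -3.00 + -7.36*i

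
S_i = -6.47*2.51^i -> [-6.47, -16.24, -40.76, -102.31, -256.8]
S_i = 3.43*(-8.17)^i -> [3.43, -28.02, 228.95, -1870.51, 15282.08]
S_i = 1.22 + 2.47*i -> [1.22, 3.69, 6.16, 8.63, 11.1]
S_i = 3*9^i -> [3, 27, 243, 2187, 19683]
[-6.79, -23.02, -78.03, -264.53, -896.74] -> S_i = -6.79*3.39^i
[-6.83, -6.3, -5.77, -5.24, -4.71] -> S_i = -6.83 + 0.53*i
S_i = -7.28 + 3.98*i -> [-7.28, -3.3, 0.68, 4.66, 8.64]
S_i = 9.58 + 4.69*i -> [9.58, 14.27, 18.96, 23.65, 28.34]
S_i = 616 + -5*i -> [616, 611, 606, 601, 596]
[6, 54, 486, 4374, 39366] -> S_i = 6*9^i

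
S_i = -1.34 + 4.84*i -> [-1.34, 3.5, 8.34, 13.18, 18.02]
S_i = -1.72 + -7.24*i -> [-1.72, -8.96, -16.2, -23.44, -30.68]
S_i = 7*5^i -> [7, 35, 175, 875, 4375]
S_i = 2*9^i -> [2, 18, 162, 1458, 13122]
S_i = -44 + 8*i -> [-44, -36, -28, -20, -12]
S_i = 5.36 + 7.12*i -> [5.36, 12.48, 19.6, 26.72, 33.84]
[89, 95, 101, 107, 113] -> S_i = 89 + 6*i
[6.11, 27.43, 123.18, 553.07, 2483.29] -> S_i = 6.11*4.49^i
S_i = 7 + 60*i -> [7, 67, 127, 187, 247]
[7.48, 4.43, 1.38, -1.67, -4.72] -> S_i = 7.48 + -3.05*i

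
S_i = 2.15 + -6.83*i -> [2.15, -4.68, -11.51, -18.34, -25.17]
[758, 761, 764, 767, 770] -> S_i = 758 + 3*i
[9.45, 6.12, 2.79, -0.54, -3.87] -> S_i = 9.45 + -3.33*i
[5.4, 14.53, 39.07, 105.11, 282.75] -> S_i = 5.40*2.69^i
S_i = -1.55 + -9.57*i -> [-1.55, -11.12, -20.69, -30.26, -39.83]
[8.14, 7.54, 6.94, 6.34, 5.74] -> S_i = 8.14 + -0.60*i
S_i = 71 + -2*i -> [71, 69, 67, 65, 63]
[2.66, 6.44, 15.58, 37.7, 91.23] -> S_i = 2.66*2.42^i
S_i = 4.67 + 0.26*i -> [4.67, 4.93, 5.19, 5.45, 5.71]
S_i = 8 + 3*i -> [8, 11, 14, 17, 20]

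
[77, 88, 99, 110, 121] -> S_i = 77 + 11*i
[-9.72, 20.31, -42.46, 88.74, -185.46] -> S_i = -9.72*(-2.09)^i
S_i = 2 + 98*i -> [2, 100, 198, 296, 394]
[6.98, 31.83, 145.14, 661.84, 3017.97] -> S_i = 6.98*4.56^i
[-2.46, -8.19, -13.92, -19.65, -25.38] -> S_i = -2.46 + -5.73*i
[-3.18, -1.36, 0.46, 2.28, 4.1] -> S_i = -3.18 + 1.82*i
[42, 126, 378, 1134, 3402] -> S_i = 42*3^i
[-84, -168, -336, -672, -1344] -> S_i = -84*2^i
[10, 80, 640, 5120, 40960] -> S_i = 10*8^i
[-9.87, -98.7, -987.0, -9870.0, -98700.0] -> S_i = -9.87*10.00^i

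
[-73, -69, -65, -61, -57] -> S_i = -73 + 4*i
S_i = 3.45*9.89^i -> [3.45, 34.12, 337.45, 3337.4, 33006.86]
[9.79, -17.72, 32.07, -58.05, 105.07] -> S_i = 9.79*(-1.81)^i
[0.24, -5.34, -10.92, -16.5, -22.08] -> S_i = 0.24 + -5.58*i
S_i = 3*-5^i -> [3, -15, 75, -375, 1875]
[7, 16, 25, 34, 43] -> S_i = 7 + 9*i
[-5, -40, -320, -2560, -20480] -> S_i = -5*8^i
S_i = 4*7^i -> [4, 28, 196, 1372, 9604]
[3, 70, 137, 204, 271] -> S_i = 3 + 67*i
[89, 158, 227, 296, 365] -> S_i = 89 + 69*i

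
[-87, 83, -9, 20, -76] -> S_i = Random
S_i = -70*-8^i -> [-70, 560, -4480, 35840, -286720]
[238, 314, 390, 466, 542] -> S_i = 238 + 76*i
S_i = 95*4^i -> [95, 380, 1520, 6080, 24320]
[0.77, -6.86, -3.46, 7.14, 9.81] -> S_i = Random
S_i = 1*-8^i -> [1, -8, 64, -512, 4096]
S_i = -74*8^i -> [-74, -592, -4736, -37888, -303104]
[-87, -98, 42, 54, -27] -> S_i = Random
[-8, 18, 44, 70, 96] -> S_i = -8 + 26*i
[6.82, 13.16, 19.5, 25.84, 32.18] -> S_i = 6.82 + 6.34*i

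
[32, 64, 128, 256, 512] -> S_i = 32*2^i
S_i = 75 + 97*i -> [75, 172, 269, 366, 463]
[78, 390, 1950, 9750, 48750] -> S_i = 78*5^i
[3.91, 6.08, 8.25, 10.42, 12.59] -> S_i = 3.91 + 2.17*i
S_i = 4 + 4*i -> [4, 8, 12, 16, 20]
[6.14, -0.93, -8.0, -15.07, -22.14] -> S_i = 6.14 + -7.07*i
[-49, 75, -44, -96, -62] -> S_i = Random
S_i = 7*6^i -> [7, 42, 252, 1512, 9072]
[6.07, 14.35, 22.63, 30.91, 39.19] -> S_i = 6.07 + 8.28*i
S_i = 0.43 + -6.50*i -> [0.43, -6.07, -12.57, -19.07, -25.57]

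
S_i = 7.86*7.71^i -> [7.86, 60.6, 467.23, 3602.35, 27774.1]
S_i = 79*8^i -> [79, 632, 5056, 40448, 323584]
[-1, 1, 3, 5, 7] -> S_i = -1 + 2*i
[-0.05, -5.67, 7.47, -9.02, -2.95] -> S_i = Random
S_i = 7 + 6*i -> [7, 13, 19, 25, 31]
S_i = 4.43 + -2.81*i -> [4.43, 1.62, -1.19, -4.0, -6.81]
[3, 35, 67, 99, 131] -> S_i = 3 + 32*i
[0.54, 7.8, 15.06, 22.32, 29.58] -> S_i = 0.54 + 7.26*i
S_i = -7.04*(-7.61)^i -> [-7.04, 53.57, -407.7, 3102.61, -23610.83]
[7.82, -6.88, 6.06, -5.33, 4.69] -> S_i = 7.82*(-0.88)^i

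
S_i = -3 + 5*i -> [-3, 2, 7, 12, 17]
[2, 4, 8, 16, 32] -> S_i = 2*2^i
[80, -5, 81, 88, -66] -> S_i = Random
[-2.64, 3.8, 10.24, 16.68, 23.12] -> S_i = -2.64 + 6.44*i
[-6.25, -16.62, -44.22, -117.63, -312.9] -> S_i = -6.25*2.66^i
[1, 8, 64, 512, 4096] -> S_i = 1*8^i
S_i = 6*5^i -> [6, 30, 150, 750, 3750]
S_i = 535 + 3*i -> [535, 538, 541, 544, 547]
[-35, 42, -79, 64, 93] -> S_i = Random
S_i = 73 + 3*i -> [73, 76, 79, 82, 85]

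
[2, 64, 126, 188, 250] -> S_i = 2 + 62*i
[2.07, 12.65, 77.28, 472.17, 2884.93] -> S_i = 2.07*6.11^i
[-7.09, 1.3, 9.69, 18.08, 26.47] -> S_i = -7.09 + 8.39*i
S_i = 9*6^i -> [9, 54, 324, 1944, 11664]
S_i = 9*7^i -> [9, 63, 441, 3087, 21609]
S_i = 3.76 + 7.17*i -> [3.76, 10.93, 18.1, 25.27, 32.44]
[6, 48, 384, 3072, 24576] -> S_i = 6*8^i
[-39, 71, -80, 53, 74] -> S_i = Random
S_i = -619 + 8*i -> [-619, -611, -603, -595, -587]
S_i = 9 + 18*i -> [9, 27, 45, 63, 81]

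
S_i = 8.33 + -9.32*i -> [8.33, -0.99, -10.31, -19.63, -28.95]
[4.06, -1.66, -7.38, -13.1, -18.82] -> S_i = 4.06 + -5.72*i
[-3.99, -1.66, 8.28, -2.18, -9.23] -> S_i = Random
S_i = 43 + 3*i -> [43, 46, 49, 52, 55]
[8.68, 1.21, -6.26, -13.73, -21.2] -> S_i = 8.68 + -7.47*i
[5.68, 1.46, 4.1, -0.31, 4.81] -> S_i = Random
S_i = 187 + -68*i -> [187, 119, 51, -17, -85]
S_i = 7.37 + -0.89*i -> [7.37, 6.48, 5.59, 4.7, 3.81]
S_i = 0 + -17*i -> [0, -17, -34, -51, -68]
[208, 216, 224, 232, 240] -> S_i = 208 + 8*i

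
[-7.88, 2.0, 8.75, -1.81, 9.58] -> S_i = Random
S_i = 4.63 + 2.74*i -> [4.63, 7.37, 10.11, 12.85, 15.59]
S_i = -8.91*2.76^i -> [-8.91, -24.59, -67.87, -187.33, -517.03]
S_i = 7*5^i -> [7, 35, 175, 875, 4375]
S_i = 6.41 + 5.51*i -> [6.41, 11.92, 17.43, 22.94, 28.45]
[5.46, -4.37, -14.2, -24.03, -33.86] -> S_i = 5.46 + -9.83*i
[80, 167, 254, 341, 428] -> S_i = 80 + 87*i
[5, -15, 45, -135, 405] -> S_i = 5*-3^i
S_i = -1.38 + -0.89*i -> [-1.38, -2.27, -3.16, -4.05, -4.94]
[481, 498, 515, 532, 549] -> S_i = 481 + 17*i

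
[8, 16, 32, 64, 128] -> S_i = 8*2^i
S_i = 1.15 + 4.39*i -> [1.15, 5.54, 9.93, 14.32, 18.71]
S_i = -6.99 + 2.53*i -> [-6.99, -4.46, -1.93, 0.6, 3.13]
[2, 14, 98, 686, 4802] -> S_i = 2*7^i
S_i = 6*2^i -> [6, 12, 24, 48, 96]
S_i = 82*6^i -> [82, 492, 2952, 17712, 106272]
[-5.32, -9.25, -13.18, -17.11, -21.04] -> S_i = -5.32 + -3.93*i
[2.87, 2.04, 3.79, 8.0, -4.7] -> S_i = Random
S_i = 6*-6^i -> [6, -36, 216, -1296, 7776]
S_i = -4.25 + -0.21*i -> [-4.25, -4.46, -4.67, -4.88, -5.09]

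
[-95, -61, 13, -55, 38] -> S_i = Random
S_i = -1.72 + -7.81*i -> [-1.72, -9.53, -17.34, -25.15, -32.96]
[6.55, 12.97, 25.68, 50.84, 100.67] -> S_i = 6.55*1.98^i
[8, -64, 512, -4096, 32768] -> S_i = 8*-8^i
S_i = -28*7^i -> [-28, -196, -1372, -9604, -67228]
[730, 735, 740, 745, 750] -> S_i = 730 + 5*i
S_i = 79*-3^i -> [79, -237, 711, -2133, 6399]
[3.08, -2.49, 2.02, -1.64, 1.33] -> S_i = 3.08*(-0.81)^i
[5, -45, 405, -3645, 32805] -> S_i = 5*-9^i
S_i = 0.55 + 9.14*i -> [0.55, 9.69, 18.83, 27.97, 37.11]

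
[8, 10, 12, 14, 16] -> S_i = 8 + 2*i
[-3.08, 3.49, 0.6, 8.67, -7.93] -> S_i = Random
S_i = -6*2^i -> [-6, -12, -24, -48, -96]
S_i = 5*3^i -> [5, 15, 45, 135, 405]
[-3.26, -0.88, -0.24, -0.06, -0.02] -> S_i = -3.26*0.27^i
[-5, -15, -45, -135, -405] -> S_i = -5*3^i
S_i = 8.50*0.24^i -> [8.5, 2.04, 0.49, 0.12, 0.03]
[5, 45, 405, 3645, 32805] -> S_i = 5*9^i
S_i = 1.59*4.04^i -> [1.59, 6.42, 25.95, 104.84, 423.57]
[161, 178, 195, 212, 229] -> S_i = 161 + 17*i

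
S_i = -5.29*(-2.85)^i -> [-5.29, 15.08, -42.97, 122.46, -349.01]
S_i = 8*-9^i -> [8, -72, 648, -5832, 52488]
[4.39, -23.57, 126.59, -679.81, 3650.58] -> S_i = 4.39*(-5.37)^i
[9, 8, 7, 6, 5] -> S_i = 9 + -1*i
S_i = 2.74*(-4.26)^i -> [2.74, -11.67, 49.72, -211.83, 902.38]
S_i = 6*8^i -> [6, 48, 384, 3072, 24576]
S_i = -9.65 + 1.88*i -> [-9.65, -7.77, -5.89, -4.01, -2.13]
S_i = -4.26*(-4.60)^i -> [-4.26, 19.6, -90.14, 414.65, -1907.4]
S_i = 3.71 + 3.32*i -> [3.71, 7.03, 10.35, 13.67, 16.99]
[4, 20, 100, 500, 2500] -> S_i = 4*5^i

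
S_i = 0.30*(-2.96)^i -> [0.3, -0.89, 2.63, -7.78, 23.03]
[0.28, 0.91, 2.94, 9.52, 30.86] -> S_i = 0.28*3.24^i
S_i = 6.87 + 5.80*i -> [6.87, 12.67, 18.47, 24.27, 30.07]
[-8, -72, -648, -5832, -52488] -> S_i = -8*9^i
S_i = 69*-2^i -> [69, -138, 276, -552, 1104]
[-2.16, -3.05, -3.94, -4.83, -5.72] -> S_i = -2.16 + -0.89*i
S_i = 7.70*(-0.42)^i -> [7.7, -3.23, 1.36, -0.57, 0.24]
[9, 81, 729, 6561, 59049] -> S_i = 9*9^i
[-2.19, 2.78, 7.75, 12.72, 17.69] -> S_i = -2.19 + 4.97*i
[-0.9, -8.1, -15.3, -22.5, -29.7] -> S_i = -0.90 + -7.20*i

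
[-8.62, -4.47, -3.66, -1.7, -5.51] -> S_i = Random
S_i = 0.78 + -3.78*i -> [0.78, -3.0, -6.78, -10.56, -14.34]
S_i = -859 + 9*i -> [-859, -850, -841, -832, -823]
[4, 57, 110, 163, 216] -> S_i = 4 + 53*i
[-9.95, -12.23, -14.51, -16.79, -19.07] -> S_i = -9.95 + -2.28*i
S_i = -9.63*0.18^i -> [-9.63, -1.73, -0.31, -0.06, -0.01]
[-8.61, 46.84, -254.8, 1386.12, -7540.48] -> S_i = -8.61*(-5.44)^i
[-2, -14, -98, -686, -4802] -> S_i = -2*7^i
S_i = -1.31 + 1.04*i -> [-1.31, -0.27, 0.77, 1.81, 2.85]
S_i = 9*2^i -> [9, 18, 36, 72, 144]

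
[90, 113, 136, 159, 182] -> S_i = 90 + 23*i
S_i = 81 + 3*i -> [81, 84, 87, 90, 93]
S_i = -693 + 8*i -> [-693, -685, -677, -669, -661]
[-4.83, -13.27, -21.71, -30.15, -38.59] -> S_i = -4.83 + -8.44*i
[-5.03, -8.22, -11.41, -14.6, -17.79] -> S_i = -5.03 + -3.19*i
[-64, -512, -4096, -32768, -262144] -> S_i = -64*8^i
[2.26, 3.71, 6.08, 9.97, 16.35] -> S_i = 2.26*1.64^i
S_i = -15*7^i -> [-15, -105, -735, -5145, -36015]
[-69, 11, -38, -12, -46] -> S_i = Random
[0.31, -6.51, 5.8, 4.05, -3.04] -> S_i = Random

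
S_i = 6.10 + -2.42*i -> [6.1, 3.68, 1.26, -1.16, -3.58]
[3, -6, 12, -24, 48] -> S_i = 3*-2^i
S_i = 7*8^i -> [7, 56, 448, 3584, 28672]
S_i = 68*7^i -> [68, 476, 3332, 23324, 163268]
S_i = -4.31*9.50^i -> [-4.31, -40.94, -388.98, -3695.29, -35105.22]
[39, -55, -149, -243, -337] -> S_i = 39 + -94*i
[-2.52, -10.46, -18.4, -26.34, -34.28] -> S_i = -2.52 + -7.94*i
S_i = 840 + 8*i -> [840, 848, 856, 864, 872]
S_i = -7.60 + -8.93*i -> [-7.6, -16.53, -25.46, -34.39, -43.32]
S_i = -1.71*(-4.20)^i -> [-1.71, 7.18, -30.16, 126.69, -532.1]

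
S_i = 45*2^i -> [45, 90, 180, 360, 720]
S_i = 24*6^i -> [24, 144, 864, 5184, 31104]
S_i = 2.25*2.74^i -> [2.25, 6.17, 16.89, 46.28, 126.82]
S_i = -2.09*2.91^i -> [-2.09, -6.08, -17.7, -51.5, -149.87]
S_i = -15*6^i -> [-15, -90, -540, -3240, -19440]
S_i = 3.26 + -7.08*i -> [3.26, -3.82, -10.9, -17.98, -25.06]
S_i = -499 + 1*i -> [-499, -498, -497, -496, -495]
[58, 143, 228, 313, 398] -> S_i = 58 + 85*i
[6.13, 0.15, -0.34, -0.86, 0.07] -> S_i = Random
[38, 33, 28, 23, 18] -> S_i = 38 + -5*i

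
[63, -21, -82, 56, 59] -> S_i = Random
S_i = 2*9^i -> [2, 18, 162, 1458, 13122]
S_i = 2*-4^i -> [2, -8, 32, -128, 512]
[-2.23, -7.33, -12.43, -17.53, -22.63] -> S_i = -2.23 + -5.10*i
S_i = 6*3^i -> [6, 18, 54, 162, 486]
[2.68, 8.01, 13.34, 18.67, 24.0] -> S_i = 2.68 + 5.33*i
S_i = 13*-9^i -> [13, -117, 1053, -9477, 85293]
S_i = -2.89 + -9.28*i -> [-2.89, -12.17, -21.45, -30.73, -40.01]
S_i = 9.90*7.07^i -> [9.9, 69.99, 494.85, 3498.59, 24735.05]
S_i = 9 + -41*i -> [9, -32, -73, -114, -155]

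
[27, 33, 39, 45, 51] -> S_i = 27 + 6*i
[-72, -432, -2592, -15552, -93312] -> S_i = -72*6^i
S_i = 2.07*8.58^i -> [2.07, 17.76, 152.39, 1307.47, 11218.1]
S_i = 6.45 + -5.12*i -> [6.45, 1.33, -3.79, -8.91, -14.03]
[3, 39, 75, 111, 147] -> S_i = 3 + 36*i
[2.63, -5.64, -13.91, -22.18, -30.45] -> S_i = 2.63 + -8.27*i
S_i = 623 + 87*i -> [623, 710, 797, 884, 971]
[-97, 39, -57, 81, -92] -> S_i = Random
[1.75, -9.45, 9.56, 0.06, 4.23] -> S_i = Random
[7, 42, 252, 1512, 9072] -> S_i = 7*6^i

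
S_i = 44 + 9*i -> [44, 53, 62, 71, 80]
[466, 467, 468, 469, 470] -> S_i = 466 + 1*i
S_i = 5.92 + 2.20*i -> [5.92, 8.12, 10.32, 12.52, 14.72]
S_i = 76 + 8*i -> [76, 84, 92, 100, 108]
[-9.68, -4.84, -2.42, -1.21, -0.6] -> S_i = -9.68*0.50^i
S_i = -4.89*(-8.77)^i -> [-4.89, 42.89, -376.1, 3298.43, -28927.26]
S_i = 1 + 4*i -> [1, 5, 9, 13, 17]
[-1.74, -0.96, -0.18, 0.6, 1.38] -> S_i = -1.74 + 0.78*i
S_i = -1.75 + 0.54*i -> [-1.75, -1.21, -0.67, -0.13, 0.41]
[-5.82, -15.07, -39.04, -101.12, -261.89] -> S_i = -5.82*2.59^i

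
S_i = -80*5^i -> [-80, -400, -2000, -10000, -50000]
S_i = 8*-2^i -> [8, -16, 32, -64, 128]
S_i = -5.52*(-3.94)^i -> [-5.52, 21.75, -85.69, 337.62, -1330.22]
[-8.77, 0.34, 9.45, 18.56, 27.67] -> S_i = -8.77 + 9.11*i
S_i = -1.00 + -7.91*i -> [-1.0, -8.91, -16.82, -24.73, -32.64]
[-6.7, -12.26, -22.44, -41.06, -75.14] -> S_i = -6.70*1.83^i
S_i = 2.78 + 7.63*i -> [2.78, 10.41, 18.04, 25.67, 33.3]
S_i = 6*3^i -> [6, 18, 54, 162, 486]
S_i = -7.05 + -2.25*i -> [-7.05, -9.3, -11.55, -13.8, -16.05]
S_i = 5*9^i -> [5, 45, 405, 3645, 32805]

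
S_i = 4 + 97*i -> [4, 101, 198, 295, 392]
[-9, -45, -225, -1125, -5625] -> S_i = -9*5^i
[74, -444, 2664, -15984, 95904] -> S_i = 74*-6^i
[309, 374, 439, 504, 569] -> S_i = 309 + 65*i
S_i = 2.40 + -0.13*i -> [2.4, 2.27, 2.14, 2.01, 1.88]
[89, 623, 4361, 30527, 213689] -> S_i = 89*7^i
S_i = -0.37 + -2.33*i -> [-0.37, -2.7, -5.03, -7.36, -9.69]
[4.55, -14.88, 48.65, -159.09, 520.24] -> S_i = 4.55*(-3.27)^i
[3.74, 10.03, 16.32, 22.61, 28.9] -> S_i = 3.74 + 6.29*i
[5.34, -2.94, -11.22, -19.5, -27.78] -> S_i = 5.34 + -8.28*i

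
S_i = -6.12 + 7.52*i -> [-6.12, 1.4, 8.92, 16.44, 23.96]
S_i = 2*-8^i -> [2, -16, 128, -1024, 8192]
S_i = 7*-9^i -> [7, -63, 567, -5103, 45927]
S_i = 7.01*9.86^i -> [7.01, 69.12, 681.51, 6719.68, 66256.07]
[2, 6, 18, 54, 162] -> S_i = 2*3^i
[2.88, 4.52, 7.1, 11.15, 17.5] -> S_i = 2.88*1.57^i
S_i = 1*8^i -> [1, 8, 64, 512, 4096]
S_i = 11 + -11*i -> [11, 0, -11, -22, -33]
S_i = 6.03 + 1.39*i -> [6.03, 7.42, 8.81, 10.2, 11.59]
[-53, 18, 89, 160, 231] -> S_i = -53 + 71*i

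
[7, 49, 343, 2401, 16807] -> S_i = 7*7^i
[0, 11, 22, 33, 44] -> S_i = 0 + 11*i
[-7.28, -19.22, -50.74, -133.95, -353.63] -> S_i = -7.28*2.64^i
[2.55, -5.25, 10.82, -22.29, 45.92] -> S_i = 2.55*(-2.06)^i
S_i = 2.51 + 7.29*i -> [2.51, 9.8, 17.09, 24.38, 31.67]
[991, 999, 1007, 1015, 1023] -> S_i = 991 + 8*i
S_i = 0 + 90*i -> [0, 90, 180, 270, 360]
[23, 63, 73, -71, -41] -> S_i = Random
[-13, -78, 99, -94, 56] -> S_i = Random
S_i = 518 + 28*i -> [518, 546, 574, 602, 630]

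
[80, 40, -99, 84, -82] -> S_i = Random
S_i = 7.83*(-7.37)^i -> [7.83, -57.71, 425.3, -3134.47, 23101.05]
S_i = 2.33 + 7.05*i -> [2.33, 9.38, 16.43, 23.48, 30.53]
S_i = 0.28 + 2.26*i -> [0.28, 2.54, 4.8, 7.06, 9.32]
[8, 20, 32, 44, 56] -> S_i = 8 + 12*i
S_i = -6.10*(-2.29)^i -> [-6.1, 13.97, -31.99, 73.25, -167.75]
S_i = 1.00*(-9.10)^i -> [1.0, -9.1, 82.81, -753.57, 6857.5]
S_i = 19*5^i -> [19, 95, 475, 2375, 11875]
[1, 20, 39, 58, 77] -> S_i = 1 + 19*i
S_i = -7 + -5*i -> [-7, -12, -17, -22, -27]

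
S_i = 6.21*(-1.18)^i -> [6.21, -7.33, 8.65, -10.2, 12.04]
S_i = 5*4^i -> [5, 20, 80, 320, 1280]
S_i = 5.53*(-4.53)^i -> [5.53, -25.05, 113.48, -514.07, 2328.72]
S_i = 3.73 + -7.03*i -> [3.73, -3.3, -10.33, -17.36, -24.39]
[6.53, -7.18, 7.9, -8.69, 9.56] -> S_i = 6.53*(-1.10)^i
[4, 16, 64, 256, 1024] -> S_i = 4*4^i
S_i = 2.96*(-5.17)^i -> [2.96, -15.3, 79.12, -409.04, 2114.72]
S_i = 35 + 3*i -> [35, 38, 41, 44, 47]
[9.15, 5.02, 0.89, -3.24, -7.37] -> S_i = 9.15 + -4.13*i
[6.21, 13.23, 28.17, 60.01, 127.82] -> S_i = 6.21*2.13^i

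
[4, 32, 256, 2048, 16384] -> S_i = 4*8^i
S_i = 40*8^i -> [40, 320, 2560, 20480, 163840]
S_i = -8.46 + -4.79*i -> [-8.46, -13.25, -18.04, -22.83, -27.62]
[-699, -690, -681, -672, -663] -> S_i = -699 + 9*i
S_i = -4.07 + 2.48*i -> [-4.07, -1.59, 0.89, 3.37, 5.85]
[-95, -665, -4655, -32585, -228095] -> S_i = -95*7^i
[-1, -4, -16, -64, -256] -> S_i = -1*4^i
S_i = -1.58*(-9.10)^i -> [-1.58, 14.38, -130.84, 1190.64, -10834.84]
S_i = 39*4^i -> [39, 156, 624, 2496, 9984]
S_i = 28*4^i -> [28, 112, 448, 1792, 7168]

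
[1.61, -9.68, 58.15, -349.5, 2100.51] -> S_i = 1.61*(-6.01)^i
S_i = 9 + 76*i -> [9, 85, 161, 237, 313]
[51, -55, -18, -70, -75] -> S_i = Random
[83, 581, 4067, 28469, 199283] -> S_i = 83*7^i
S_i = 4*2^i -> [4, 8, 16, 32, 64]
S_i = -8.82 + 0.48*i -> [-8.82, -8.34, -7.86, -7.38, -6.9]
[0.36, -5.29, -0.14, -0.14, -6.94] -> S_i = Random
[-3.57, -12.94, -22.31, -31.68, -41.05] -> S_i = -3.57 + -9.37*i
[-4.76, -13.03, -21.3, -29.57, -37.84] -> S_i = -4.76 + -8.27*i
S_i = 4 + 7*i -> [4, 11, 18, 25, 32]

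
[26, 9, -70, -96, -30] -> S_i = Random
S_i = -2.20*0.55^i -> [-2.2, -1.21, -0.67, -0.37, -0.2]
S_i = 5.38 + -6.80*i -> [5.38, -1.42, -8.22, -15.02, -21.82]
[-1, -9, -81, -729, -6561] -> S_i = -1*9^i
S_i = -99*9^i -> [-99, -891, -8019, -72171, -649539]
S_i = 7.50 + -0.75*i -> [7.5, 6.75, 6.0, 5.25, 4.5]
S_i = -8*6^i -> [-8, -48, -288, -1728, -10368]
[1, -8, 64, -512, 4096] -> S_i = 1*-8^i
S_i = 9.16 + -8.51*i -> [9.16, 0.65, -7.86, -16.37, -24.88]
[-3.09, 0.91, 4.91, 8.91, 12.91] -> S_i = -3.09 + 4.00*i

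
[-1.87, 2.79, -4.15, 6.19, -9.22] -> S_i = -1.87*(-1.49)^i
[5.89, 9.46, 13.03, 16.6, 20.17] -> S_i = 5.89 + 3.57*i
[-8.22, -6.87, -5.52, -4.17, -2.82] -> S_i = -8.22 + 1.35*i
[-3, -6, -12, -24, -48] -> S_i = -3*2^i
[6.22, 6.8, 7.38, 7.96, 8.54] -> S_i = 6.22 + 0.58*i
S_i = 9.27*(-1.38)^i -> [9.27, -12.79, 17.65, -24.36, 33.62]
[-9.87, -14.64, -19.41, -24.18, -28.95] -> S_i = -9.87 + -4.77*i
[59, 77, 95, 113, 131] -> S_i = 59 + 18*i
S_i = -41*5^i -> [-41, -205, -1025, -5125, -25625]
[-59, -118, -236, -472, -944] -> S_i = -59*2^i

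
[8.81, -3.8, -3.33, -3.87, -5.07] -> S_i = Random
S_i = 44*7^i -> [44, 308, 2156, 15092, 105644]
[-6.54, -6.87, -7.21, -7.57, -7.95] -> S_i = -6.54*1.05^i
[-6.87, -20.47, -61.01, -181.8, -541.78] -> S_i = -6.87*2.98^i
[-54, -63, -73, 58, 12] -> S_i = Random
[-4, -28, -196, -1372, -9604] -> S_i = -4*7^i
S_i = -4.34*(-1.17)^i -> [-4.34, 5.08, -5.94, 6.95, -8.13]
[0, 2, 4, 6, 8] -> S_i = 0 + 2*i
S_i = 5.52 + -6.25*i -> [5.52, -0.73, -6.98, -13.23, -19.48]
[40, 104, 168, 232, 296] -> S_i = 40 + 64*i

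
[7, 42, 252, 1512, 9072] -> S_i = 7*6^i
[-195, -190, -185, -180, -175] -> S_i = -195 + 5*i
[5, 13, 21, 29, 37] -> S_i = 5 + 8*i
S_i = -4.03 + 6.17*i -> [-4.03, 2.14, 8.31, 14.48, 20.65]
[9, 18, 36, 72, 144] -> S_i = 9*2^i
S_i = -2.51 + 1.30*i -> [-2.51, -1.21, 0.09, 1.39, 2.69]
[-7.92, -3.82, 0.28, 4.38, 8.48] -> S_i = -7.92 + 4.10*i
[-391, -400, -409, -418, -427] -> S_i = -391 + -9*i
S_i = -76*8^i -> [-76, -608, -4864, -38912, -311296]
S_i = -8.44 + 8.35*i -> [-8.44, -0.09, 8.26, 16.61, 24.96]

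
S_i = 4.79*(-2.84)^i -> [4.79, -13.6, 38.63, -109.72, 311.61]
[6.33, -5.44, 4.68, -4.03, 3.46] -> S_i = 6.33*(-0.86)^i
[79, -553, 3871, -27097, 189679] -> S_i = 79*-7^i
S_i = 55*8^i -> [55, 440, 3520, 28160, 225280]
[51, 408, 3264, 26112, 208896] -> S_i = 51*8^i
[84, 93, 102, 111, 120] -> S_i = 84 + 9*i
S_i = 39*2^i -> [39, 78, 156, 312, 624]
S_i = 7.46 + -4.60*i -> [7.46, 2.86, -1.74, -6.34, -10.94]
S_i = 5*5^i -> [5, 25, 125, 625, 3125]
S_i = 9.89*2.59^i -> [9.89, 25.62, 66.34, 171.83, 445.04]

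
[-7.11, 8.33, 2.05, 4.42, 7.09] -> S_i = Random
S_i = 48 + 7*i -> [48, 55, 62, 69, 76]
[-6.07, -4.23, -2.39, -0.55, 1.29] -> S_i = -6.07 + 1.84*i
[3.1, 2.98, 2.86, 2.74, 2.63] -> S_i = 3.10*0.96^i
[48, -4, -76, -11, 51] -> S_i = Random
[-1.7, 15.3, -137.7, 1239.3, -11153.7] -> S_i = -1.70*(-9.00)^i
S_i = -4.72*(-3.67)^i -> [-4.72, 17.32, -63.57, 233.31, -856.26]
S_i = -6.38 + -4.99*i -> [-6.38, -11.37, -16.36, -21.35, -26.34]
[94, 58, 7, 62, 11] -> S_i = Random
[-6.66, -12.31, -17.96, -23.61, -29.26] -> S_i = -6.66 + -5.65*i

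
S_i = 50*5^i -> [50, 250, 1250, 6250, 31250]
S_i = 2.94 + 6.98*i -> [2.94, 9.92, 16.9, 23.88, 30.86]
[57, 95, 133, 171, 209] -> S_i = 57 + 38*i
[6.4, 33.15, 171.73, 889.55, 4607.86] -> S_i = 6.40*5.18^i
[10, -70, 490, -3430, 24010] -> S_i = 10*-7^i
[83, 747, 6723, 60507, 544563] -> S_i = 83*9^i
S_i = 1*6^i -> [1, 6, 36, 216, 1296]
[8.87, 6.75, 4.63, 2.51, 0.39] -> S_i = 8.87 + -2.12*i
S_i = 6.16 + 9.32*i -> [6.16, 15.48, 24.8, 34.12, 43.44]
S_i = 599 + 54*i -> [599, 653, 707, 761, 815]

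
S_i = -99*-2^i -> [-99, 198, -396, 792, -1584]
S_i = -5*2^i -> [-5, -10, -20, -40, -80]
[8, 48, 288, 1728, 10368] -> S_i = 8*6^i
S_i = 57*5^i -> [57, 285, 1425, 7125, 35625]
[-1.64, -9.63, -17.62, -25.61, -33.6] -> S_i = -1.64 + -7.99*i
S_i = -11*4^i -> [-11, -44, -176, -704, -2816]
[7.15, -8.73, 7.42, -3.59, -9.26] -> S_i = Random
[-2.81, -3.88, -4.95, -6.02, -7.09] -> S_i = -2.81 + -1.07*i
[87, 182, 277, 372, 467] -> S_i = 87 + 95*i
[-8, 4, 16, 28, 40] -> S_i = -8 + 12*i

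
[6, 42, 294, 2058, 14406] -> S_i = 6*7^i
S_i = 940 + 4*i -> [940, 944, 948, 952, 956]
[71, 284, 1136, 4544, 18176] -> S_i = 71*4^i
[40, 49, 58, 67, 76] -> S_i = 40 + 9*i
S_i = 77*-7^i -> [77, -539, 3773, -26411, 184877]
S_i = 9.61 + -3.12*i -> [9.61, 6.49, 3.37, 0.25, -2.87]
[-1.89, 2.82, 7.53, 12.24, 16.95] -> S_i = -1.89 + 4.71*i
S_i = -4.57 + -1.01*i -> [-4.57, -5.58, -6.59, -7.6, -8.61]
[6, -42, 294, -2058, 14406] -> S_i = 6*-7^i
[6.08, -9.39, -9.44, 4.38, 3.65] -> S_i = Random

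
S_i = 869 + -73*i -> [869, 796, 723, 650, 577]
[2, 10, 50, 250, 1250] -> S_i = 2*5^i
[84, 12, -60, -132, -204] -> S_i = 84 + -72*i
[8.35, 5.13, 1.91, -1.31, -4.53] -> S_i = 8.35 + -3.22*i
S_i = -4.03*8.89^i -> [-4.03, -35.83, -318.5, -2831.46, -25171.67]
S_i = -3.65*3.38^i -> [-3.65, -12.34, -41.7, -140.94, -476.39]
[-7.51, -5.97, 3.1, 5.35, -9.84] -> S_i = Random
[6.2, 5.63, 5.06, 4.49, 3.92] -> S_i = 6.20 + -0.57*i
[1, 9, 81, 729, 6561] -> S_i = 1*9^i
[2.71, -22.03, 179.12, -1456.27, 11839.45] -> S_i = 2.71*(-8.13)^i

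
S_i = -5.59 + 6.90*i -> [-5.59, 1.31, 8.21, 15.11, 22.01]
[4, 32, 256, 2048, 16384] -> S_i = 4*8^i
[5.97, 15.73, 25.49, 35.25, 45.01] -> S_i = 5.97 + 9.76*i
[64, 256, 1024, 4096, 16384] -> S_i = 64*4^i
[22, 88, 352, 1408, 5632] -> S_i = 22*4^i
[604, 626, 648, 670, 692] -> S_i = 604 + 22*i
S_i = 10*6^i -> [10, 60, 360, 2160, 12960]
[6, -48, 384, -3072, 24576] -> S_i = 6*-8^i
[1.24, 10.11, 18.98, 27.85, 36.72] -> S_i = 1.24 + 8.87*i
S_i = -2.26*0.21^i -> [-2.26, -0.47, -0.1, -0.02, -0.0]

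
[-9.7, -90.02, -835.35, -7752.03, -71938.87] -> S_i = -9.70*9.28^i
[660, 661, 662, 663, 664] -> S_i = 660 + 1*i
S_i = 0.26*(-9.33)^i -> [0.26, -2.43, 22.63, -211.16, 1970.15]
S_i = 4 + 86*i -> [4, 90, 176, 262, 348]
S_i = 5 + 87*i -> [5, 92, 179, 266, 353]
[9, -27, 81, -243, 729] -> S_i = 9*-3^i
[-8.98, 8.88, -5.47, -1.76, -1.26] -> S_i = Random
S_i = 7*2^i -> [7, 14, 28, 56, 112]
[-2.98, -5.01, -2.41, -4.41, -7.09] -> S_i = Random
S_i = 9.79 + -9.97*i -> [9.79, -0.18, -10.15, -20.12, -30.09]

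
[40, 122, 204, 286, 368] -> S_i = 40 + 82*i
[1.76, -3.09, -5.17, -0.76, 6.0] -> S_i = Random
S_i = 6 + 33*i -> [6, 39, 72, 105, 138]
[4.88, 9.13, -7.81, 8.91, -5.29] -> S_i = Random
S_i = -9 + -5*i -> [-9, -14, -19, -24, -29]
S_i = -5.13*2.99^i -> [-5.13, -15.34, -45.86, -137.13, -410.02]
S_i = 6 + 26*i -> [6, 32, 58, 84, 110]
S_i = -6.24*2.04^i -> [-6.24, -12.73, -25.97, -52.98, -108.07]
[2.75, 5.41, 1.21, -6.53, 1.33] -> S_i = Random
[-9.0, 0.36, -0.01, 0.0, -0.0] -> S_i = -9.00*(-0.04)^i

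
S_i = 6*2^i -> [6, 12, 24, 48, 96]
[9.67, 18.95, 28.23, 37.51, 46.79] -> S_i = 9.67 + 9.28*i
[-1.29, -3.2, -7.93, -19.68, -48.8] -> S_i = -1.29*2.48^i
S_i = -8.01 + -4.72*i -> [-8.01, -12.73, -17.45, -22.17, -26.89]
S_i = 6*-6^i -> [6, -36, 216, -1296, 7776]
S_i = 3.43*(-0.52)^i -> [3.43, -1.78, 0.93, -0.48, 0.25]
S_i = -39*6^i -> [-39, -234, -1404, -8424, -50544]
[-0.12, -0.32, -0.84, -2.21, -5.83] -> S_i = -0.12*2.64^i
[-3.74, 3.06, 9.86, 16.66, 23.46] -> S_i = -3.74 + 6.80*i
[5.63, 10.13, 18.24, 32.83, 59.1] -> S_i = 5.63*1.80^i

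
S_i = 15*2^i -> [15, 30, 60, 120, 240]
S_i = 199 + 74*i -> [199, 273, 347, 421, 495]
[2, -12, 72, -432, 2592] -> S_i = 2*-6^i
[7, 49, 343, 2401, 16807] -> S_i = 7*7^i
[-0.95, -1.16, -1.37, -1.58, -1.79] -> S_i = -0.95 + -0.21*i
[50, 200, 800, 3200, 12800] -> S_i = 50*4^i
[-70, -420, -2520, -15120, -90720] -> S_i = -70*6^i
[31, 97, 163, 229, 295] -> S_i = 31 + 66*i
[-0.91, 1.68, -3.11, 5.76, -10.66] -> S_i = -0.91*(-1.85)^i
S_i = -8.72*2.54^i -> [-8.72, -22.15, -56.26, -142.9, -362.95]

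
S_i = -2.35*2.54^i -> [-2.35, -5.97, -15.16, -38.51, -97.81]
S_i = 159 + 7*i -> [159, 166, 173, 180, 187]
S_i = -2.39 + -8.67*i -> [-2.39, -11.06, -19.73, -28.4, -37.07]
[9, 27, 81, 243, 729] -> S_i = 9*3^i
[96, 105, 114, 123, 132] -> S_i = 96 + 9*i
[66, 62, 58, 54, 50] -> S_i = 66 + -4*i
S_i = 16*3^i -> [16, 48, 144, 432, 1296]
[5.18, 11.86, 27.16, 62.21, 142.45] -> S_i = 5.18*2.29^i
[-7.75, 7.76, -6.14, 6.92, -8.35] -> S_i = Random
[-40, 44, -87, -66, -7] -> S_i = Random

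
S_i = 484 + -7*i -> [484, 477, 470, 463, 456]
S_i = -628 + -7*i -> [-628, -635, -642, -649, -656]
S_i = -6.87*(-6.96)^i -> [-6.87, 47.82, -332.79, 2316.24, -16121.06]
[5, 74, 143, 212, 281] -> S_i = 5 + 69*i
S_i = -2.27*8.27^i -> [-2.27, -18.77, -155.25, -1283.93, -10618.13]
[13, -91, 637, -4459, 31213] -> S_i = 13*-7^i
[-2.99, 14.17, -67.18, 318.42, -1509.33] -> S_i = -2.99*(-4.74)^i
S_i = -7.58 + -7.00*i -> [-7.58, -14.58, -21.58, -28.58, -35.58]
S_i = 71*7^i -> [71, 497, 3479, 24353, 170471]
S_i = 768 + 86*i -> [768, 854, 940, 1026, 1112]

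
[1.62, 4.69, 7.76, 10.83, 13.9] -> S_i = 1.62 + 3.07*i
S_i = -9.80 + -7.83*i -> [-9.8, -17.63, -25.46, -33.29, -41.12]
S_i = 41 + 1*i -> [41, 42, 43, 44, 45]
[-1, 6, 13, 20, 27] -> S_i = -1 + 7*i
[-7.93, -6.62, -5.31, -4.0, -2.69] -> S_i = -7.93 + 1.31*i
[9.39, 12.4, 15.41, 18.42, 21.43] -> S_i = 9.39 + 3.01*i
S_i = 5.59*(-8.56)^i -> [5.59, -47.85, 409.6, -3506.17, 30012.82]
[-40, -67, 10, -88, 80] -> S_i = Random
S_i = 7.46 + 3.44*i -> [7.46, 10.9, 14.34, 17.78, 21.22]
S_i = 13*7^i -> [13, 91, 637, 4459, 31213]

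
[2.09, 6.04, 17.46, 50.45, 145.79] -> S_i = 2.09*2.89^i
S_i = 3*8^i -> [3, 24, 192, 1536, 12288]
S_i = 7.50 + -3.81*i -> [7.5, 3.69, -0.12, -3.93, -7.74]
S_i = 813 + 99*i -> [813, 912, 1011, 1110, 1209]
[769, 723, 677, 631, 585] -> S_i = 769 + -46*i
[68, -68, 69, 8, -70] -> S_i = Random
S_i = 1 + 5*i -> [1, 6, 11, 16, 21]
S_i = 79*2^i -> [79, 158, 316, 632, 1264]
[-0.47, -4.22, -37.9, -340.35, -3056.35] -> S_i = -0.47*8.98^i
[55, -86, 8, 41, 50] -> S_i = Random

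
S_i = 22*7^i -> [22, 154, 1078, 7546, 52822]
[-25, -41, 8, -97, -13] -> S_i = Random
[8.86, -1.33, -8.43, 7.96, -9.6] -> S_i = Random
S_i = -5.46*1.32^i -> [-5.46, -7.21, -9.51, -12.56, -16.58]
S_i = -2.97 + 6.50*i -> [-2.97, 3.53, 10.03, 16.53, 23.03]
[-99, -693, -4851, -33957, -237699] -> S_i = -99*7^i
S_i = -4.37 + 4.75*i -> [-4.37, 0.38, 5.13, 9.88, 14.63]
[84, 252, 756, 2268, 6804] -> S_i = 84*3^i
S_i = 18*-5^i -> [18, -90, 450, -2250, 11250]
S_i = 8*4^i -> [8, 32, 128, 512, 2048]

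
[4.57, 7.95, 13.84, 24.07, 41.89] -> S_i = 4.57*1.74^i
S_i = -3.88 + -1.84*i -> [-3.88, -5.72, -7.56, -9.4, -11.24]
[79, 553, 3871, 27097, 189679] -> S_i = 79*7^i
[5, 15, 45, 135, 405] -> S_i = 5*3^i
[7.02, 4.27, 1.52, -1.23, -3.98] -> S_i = 7.02 + -2.75*i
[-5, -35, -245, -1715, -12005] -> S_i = -5*7^i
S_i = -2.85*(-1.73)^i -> [-2.85, 4.93, -8.53, 14.76, -25.53]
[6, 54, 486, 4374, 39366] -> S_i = 6*9^i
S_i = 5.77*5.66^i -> [5.77, 32.66, 184.85, 1046.23, 5921.63]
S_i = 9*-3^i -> [9, -27, 81, -243, 729]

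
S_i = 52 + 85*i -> [52, 137, 222, 307, 392]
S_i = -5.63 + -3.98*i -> [-5.63, -9.61, -13.59, -17.57, -21.55]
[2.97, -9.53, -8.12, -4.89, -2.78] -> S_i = Random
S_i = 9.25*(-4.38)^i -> [9.25, -40.52, 177.46, -777.26, 3404.38]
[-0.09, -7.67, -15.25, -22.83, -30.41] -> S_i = -0.09 + -7.58*i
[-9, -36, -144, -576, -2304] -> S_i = -9*4^i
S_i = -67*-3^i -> [-67, 201, -603, 1809, -5427]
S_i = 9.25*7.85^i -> [9.25, 72.61, 570.01, 4474.56, 35125.33]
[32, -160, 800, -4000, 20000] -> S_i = 32*-5^i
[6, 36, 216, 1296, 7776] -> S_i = 6*6^i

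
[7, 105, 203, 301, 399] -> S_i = 7 + 98*i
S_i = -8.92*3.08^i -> [-8.92, -27.47, -84.62, -260.63, -802.73]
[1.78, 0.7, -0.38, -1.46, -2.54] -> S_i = 1.78 + -1.08*i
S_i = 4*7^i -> [4, 28, 196, 1372, 9604]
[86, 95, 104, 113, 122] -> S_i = 86 + 9*i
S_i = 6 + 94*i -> [6, 100, 194, 288, 382]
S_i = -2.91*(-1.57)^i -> [-2.91, 4.57, -7.17, 11.26, -17.68]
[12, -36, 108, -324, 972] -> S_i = 12*-3^i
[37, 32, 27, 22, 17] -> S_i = 37 + -5*i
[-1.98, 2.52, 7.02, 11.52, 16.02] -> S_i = -1.98 + 4.50*i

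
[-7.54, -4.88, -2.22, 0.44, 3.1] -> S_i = -7.54 + 2.66*i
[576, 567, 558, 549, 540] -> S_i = 576 + -9*i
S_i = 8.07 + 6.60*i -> [8.07, 14.67, 21.27, 27.87, 34.47]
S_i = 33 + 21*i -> [33, 54, 75, 96, 117]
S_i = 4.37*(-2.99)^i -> [4.37, -13.07, 39.07, -116.81, 349.27]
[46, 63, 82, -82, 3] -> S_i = Random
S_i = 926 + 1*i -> [926, 927, 928, 929, 930]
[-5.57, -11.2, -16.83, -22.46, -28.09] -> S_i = -5.57 + -5.63*i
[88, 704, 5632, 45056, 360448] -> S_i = 88*8^i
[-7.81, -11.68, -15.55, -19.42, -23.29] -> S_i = -7.81 + -3.87*i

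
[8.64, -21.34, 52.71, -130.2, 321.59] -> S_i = 8.64*(-2.47)^i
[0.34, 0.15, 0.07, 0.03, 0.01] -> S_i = 0.34*0.45^i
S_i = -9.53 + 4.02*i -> [-9.53, -5.51, -1.49, 2.53, 6.55]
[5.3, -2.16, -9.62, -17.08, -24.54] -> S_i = 5.30 + -7.46*i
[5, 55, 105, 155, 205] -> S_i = 5 + 50*i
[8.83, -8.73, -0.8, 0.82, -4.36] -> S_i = Random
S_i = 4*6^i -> [4, 24, 144, 864, 5184]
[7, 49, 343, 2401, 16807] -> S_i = 7*7^i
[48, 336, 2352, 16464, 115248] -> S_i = 48*7^i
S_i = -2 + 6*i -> [-2, 4, 10, 16, 22]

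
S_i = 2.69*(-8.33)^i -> [2.69, -22.41, 186.66, -1554.85, 12951.86]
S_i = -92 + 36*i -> [-92, -56, -20, 16, 52]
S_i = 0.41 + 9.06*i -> [0.41, 9.47, 18.53, 27.59, 36.65]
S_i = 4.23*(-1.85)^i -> [4.23, -7.83, 14.48, -26.78, 49.55]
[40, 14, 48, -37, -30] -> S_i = Random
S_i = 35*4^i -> [35, 140, 560, 2240, 8960]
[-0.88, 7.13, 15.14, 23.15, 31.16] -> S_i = -0.88 + 8.01*i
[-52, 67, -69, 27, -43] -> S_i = Random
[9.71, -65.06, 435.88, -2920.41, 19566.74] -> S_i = 9.71*(-6.70)^i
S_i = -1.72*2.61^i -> [-1.72, -4.49, -11.72, -30.58, -79.82]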